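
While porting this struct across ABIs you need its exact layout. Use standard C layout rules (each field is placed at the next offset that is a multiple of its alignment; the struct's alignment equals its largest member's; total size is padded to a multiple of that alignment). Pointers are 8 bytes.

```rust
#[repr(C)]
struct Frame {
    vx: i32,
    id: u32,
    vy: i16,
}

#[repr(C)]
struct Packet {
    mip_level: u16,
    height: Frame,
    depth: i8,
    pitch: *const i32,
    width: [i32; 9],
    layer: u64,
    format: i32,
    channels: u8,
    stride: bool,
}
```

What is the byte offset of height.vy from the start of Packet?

Frame: 0..4  vx  (4B, 4-aligned); 4..8  id  (4B, 4-aligned); 8..10  vy  (2B, 2-aligned); 10..12  -- tail padding (2B); sizeof = 12, alignof = 4
0..2  mip_level  (2B, 2-aligned)
2..4  -- padding (2B)
4..16  height  (12B, 4-aligned)
within Frame: vy at 8
4 + 8 = 12

12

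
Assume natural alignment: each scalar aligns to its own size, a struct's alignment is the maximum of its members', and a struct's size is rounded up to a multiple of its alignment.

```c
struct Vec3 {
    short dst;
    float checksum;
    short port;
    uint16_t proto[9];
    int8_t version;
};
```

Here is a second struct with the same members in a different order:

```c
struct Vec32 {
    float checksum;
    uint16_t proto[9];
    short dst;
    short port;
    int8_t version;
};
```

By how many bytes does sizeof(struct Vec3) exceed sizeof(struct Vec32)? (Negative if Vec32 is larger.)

4

@0: dst [2B, align 2] → 2
+2 pad (align 4)
@4: checksum [4B, align 4] → 8
@8: port [2B, align 2] → 10
@10: proto [18B, align 2] → 28
@28: version [1B, align 1] → 29
+3 tail pad (align 4)
size 32, align 4
— Vec32 —
@0: checksum [4B, align 4] → 4
@4: proto [18B, align 2] → 22
@22: dst [2B, align 2] → 24
@24: port [2B, align 2] → 26
@26: version [1B, align 1] → 27
+1 tail pad (align 4)
size 28, align 4
32 − 28 = 4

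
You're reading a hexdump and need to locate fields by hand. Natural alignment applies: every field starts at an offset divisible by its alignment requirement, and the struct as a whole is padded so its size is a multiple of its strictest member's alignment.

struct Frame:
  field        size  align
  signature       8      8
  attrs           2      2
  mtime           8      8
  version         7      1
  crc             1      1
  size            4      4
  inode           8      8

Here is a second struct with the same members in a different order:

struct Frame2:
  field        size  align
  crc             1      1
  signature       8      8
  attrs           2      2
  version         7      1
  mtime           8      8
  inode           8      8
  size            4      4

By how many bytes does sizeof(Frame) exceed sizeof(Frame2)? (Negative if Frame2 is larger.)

-8

0..8  signature  (8B, 8-aligned)
8..10  attrs  (2B, 2-aligned)
10..16  -- padding (6B)
16..24  mtime  (8B, 8-aligned)
24..31  version  (7B, 1-aligned)
31..32  crc  (1B, 1-aligned)
32..36  size  (4B, 4-aligned)
36..40  -- padding (4B)
40..48  inode  (8B, 8-aligned)
sizeof = 48, alignof = 8
— Frame2 —
0..1  crc  (1B, 1-aligned)
1..8  -- padding (7B)
8..16  signature  (8B, 8-aligned)
16..18  attrs  (2B, 2-aligned)
18..25  version  (7B, 1-aligned)
25..32  -- padding (7B)
32..40  mtime  (8B, 8-aligned)
40..48  inode  (8B, 8-aligned)
48..52  size  (4B, 4-aligned)
52..56  -- tail padding (4B)
sizeof = 56, alignof = 8
48 − 56 = -8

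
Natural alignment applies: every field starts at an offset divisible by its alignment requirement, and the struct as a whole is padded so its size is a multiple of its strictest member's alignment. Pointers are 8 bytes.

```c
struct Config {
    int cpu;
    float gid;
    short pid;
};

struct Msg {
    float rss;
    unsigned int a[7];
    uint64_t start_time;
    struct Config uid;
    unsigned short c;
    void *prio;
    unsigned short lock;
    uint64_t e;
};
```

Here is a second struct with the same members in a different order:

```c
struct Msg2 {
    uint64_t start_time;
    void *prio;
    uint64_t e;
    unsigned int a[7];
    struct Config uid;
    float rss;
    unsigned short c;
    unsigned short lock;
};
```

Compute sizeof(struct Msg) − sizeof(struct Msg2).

Config: cpu at 0 (size 4, align 4) → ends 4; gid at 4 (size 4, align 4) → ends 8; pid at 8 (size 2, align 2) → ends 10; tail pad 2 to reach multiple of 4; total 12 bytes, alignment 4
rss at 0 (size 4, align 4) → ends 4
a at 4 (size 28, align 4) → ends 32
start_time at 32 (size 8, align 8) → ends 40
uid at 40 (size 12, align 4) → ends 52
c at 52 (size 2, align 2) → ends 54
pad 2 to align 8 for prio
prio at 56 (size 8, align 8) → ends 64
lock at 64 (size 2, align 2) → ends 66
pad 6 to align 8 for e
e at 72 (size 8, align 8) → ends 80
total 80 bytes, alignment 8
— Msg2 —
start_time at 0 (size 8, align 8) → ends 8
prio at 8 (size 8, align 8) → ends 16
e at 16 (size 8, align 8) → ends 24
a at 24 (size 28, align 4) → ends 52
uid at 52 (size 12, align 4) → ends 64
rss at 64 (size 4, align 4) → ends 68
c at 68 (size 2, align 2) → ends 70
lock at 70 (size 2, align 2) → ends 72
total 72 bytes, alignment 8
80 − 72 = 8

8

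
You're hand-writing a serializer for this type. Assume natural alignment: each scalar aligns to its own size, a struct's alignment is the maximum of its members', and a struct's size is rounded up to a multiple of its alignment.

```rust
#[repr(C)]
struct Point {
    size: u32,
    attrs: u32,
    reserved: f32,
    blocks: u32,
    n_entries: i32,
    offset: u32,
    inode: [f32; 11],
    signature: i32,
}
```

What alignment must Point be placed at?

4

member alignments: size=4, attrs=4, reserved=4, blocks=4, n_entries=4, offset=4, inode=4, signature=4
max = 4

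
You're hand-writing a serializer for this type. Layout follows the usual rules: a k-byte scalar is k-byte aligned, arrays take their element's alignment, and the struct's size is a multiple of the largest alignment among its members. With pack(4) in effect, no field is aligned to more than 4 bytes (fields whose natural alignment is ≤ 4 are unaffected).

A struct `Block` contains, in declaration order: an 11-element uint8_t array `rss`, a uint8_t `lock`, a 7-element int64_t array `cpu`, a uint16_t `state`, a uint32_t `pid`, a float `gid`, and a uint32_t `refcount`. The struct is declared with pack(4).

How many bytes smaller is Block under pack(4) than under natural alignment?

4

natural layout:
  0..11  rss  (11B, 1-aligned)
  11..12  lock  (1B, 1-aligned)
  12..16  -- padding (4B)
  16..72  cpu  (56B, 8-aligned)
  72..74  state  (2B, 2-aligned)
  74..76  -- padding (2B)
  76..80  pid  (4B, 4-aligned)
  80..84  gid  (4B, 4-aligned)
  84..88  refcount  (4B, 4-aligned)
  sizeof = 88, alignof = 8
packed(4) layout:
  0..11  rss  (11B, 1-aligned)
  11..12  lock  (1B, 1-aligned)
  12..68  cpu  (56B, 4-aligned)
  68..70  state  (2B, 2-aligned)
  70..72  -- padding (2B)
  72..76  pid  (4B, 4-aligned)
  76..80  gid  (4B, 4-aligned)
  80..84  refcount  (4B, 4-aligned)
  sizeof = 84, alignof = 4
88 − 84 = 4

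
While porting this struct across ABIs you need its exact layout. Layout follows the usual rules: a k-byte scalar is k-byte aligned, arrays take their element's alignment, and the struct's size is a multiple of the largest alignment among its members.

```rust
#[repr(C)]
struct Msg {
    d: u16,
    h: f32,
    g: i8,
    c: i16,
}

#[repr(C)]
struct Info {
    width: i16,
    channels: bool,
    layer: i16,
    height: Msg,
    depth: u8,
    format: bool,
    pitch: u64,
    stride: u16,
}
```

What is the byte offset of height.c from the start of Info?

Msg: 0..2  d  (2B, 2-aligned); 2..4  -- padding (2B); 4..8  h  (4B, 4-aligned); 8..9  g  (1B, 1-aligned); 9..10  -- padding (1B); 10..12  c  (2B, 2-aligned); sizeof = 12, alignof = 4
0..2  width  (2B, 2-aligned)
2..3  channels  (1B, 1-aligned)
3..4  -- padding (1B)
4..6  layer  (2B, 2-aligned)
6..8  -- padding (2B)
8..20  height  (12B, 4-aligned)
within Msg: c at 10
8 + 10 = 18

18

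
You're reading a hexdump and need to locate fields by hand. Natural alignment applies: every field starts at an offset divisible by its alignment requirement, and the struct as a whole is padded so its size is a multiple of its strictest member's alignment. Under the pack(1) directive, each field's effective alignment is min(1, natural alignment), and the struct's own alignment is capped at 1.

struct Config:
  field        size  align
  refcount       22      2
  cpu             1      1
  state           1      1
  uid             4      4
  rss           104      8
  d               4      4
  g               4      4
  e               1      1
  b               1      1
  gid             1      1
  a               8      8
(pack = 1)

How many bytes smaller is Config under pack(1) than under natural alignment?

natural layout:
  0..22  refcount  (22B, 2-aligned)
  22..23  cpu  (1B, 1-aligned)
  23..24  state  (1B, 1-aligned)
  24..28  uid  (4B, 4-aligned)
  28..32  -- padding (4B)
  32..136  rss  (104B, 8-aligned)
  136..140  d  (4B, 4-aligned)
  140..144  g  (4B, 4-aligned)
  144..145  e  (1B, 1-aligned)
  145..146  b  (1B, 1-aligned)
  146..147  gid  (1B, 1-aligned)
  147..152  -- padding (5B)
  152..160  a  (8B, 8-aligned)
  sizeof = 160, alignof = 8
packed(1) layout:
  0..22  refcount  (22B, 1-aligned)
  22..23  cpu  (1B, 1-aligned)
  23..24  state  (1B, 1-aligned)
  24..28  uid  (4B, 1-aligned)
  28..132  rss  (104B, 1-aligned)
  132..136  d  (4B, 1-aligned)
  136..140  g  (4B, 1-aligned)
  140..141  e  (1B, 1-aligned)
  141..142  b  (1B, 1-aligned)
  142..143  gid  (1B, 1-aligned)
  143..151  a  (8B, 1-aligned)
  sizeof = 151, alignof = 1
160 − 151 = 9

9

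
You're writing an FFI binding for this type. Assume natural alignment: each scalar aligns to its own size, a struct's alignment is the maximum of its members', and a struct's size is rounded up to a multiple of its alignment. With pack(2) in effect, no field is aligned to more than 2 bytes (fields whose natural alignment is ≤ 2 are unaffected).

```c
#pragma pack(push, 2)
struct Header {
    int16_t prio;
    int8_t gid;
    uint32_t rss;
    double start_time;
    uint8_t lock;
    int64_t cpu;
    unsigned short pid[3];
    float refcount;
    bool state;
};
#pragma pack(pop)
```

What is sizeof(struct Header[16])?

@0: prio [2B, align 2] → 2
@2: gid [1B, align 1] → 3
+1 pad (align 2)
@4: rss [4B, align 2] → 8
@8: start_time [8B, align 2] → 16
@16: lock [1B, align 1] → 17
+1 pad (align 2)
@18: cpu [8B, align 2] → 26
@26: pid [6B, align 2] → 32
@32: refcount [4B, align 2] → 36
@36: state [1B, align 1] → 37
+1 tail pad (align 2)
size 38, align 2
array of 16: 16 × 38 = 608

608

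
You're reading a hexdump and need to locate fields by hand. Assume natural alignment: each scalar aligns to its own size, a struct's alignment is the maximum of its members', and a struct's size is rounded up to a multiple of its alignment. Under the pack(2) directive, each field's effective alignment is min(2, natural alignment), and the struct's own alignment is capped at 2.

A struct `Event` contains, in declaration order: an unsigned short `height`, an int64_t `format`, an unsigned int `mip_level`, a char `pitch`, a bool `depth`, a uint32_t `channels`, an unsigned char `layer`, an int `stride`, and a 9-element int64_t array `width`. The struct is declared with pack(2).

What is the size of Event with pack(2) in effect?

height at 0 (size 2, align 2) → ends 2
format at 2 (size 8, align 2) → ends 10
mip_level at 10 (size 4, align 2) → ends 14
pitch at 14 (size 1, align 1) → ends 15
depth at 15 (size 1, align 1) → ends 16
channels at 16 (size 4, align 2) → ends 20
layer at 20 (size 1, align 1) → ends 21
pad 1 to align 2 for stride
stride at 22 (size 4, align 2) → ends 26
width at 26 (size 72, align 2) → ends 98
total 98 bytes, alignment 2

98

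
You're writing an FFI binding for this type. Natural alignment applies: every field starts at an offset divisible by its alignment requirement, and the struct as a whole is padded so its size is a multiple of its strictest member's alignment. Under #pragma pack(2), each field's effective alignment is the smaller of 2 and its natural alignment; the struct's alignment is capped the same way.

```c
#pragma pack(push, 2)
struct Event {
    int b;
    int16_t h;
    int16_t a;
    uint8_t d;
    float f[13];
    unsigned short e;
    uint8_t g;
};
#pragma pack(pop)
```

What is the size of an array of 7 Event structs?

0..4  b  (4B, 2-aligned)
4..6  h  (2B, 2-aligned)
6..8  a  (2B, 2-aligned)
8..9  d  (1B, 1-aligned)
9..10  -- padding (1B)
10..62  f  (52B, 2-aligned)
62..64  e  (2B, 2-aligned)
64..65  g  (1B, 1-aligned)
65..66  -- tail padding (1B)
sizeof = 66, alignof = 2
array of 7: 7 × 66 = 462

462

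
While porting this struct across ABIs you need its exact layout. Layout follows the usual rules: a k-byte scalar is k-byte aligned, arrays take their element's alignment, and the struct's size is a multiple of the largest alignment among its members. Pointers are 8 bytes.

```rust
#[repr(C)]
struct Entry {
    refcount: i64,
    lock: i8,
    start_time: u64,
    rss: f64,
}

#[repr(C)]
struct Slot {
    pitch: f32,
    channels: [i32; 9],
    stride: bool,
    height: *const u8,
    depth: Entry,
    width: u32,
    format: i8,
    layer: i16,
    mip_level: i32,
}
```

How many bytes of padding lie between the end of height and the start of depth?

0

Entry: refcount at 0 (size 8, align 8) → ends 8; lock at 8 (size 1, align 1) → ends 9; pad 7 to align 8 for start_time; start_time at 16 (size 8, align 8) → ends 24; rss at 24 (size 8, align 8) → ends 32; total 32 bytes, alignment 8
pitch at 0 (size 4, align 4) → ends 4
channels at 4 (size 36, align 4) → ends 40
stride at 40 (size 1, align 1) → ends 41
pad 7 to align 8 for height
height at 48 (size 8, align 8) → ends 56
depth at 56 (size 32, align 8) → ends 88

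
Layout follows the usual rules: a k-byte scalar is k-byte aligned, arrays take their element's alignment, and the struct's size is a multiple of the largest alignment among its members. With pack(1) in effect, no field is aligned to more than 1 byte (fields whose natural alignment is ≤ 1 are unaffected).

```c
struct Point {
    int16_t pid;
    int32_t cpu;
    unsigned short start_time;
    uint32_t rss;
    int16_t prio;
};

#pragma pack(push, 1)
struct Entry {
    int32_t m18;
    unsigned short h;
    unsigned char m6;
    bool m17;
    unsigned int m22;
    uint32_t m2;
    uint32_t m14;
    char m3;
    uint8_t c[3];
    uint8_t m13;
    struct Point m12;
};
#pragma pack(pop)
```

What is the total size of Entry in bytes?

45

Point: 0..2  pid  (2B, 2-aligned); 2..4  -- padding (2B); 4..8  cpu  (4B, 4-aligned); 8..10  start_time  (2B, 2-aligned); 10..12  -- padding (2B); 12..16  rss  (4B, 4-aligned); 16..18  prio  (2B, 2-aligned); 18..20  -- tail padding (2B); sizeof = 20, alignof = 4
0..4  m18  (4B, 1-aligned)
4..6  h  (2B, 1-aligned)
6..7  m6  (1B, 1-aligned)
7..8  m17  (1B, 1-aligned)
8..12  m22  (4B, 1-aligned)
12..16  m2  (4B, 1-aligned)
16..20  m14  (4B, 1-aligned)
20..21  m3  (1B, 1-aligned)
21..24  c  (3B, 1-aligned)
24..25  m13  (1B, 1-aligned)
25..45  m12  (20B, 1-aligned)
sizeof = 45, alignof = 1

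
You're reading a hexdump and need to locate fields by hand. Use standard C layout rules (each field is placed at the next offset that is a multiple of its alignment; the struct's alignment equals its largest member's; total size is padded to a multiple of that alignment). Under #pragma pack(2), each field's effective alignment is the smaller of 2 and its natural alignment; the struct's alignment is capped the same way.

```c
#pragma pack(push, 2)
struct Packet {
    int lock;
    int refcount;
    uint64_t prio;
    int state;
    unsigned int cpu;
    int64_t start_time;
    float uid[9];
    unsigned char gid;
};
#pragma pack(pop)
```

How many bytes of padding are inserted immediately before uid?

0

@0: lock [4B, align 2] → 4
@4: refcount [4B, align 2] → 8
@8: prio [8B, align 2] → 16
@16: state [4B, align 2] → 20
@20: cpu [4B, align 2] → 24
@24: start_time [8B, align 2] → 32
@32: uid [36B, align 2] → 68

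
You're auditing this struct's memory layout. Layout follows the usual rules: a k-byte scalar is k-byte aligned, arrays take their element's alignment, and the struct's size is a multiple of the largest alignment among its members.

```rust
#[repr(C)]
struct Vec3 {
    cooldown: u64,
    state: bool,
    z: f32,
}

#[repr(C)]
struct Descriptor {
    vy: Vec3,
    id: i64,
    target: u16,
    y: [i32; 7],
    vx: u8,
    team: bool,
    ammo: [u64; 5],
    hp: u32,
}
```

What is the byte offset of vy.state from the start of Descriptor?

8

Vec3: @0: cooldown [8B, align 8] → 8; @8: state [1B, align 1] → 9; +3 pad (align 4); @12: z [4B, align 4] → 16; size 16, align 8
@0: vy [16B, align 8] → 16
within Vec3: state at 8
0 + 8 = 8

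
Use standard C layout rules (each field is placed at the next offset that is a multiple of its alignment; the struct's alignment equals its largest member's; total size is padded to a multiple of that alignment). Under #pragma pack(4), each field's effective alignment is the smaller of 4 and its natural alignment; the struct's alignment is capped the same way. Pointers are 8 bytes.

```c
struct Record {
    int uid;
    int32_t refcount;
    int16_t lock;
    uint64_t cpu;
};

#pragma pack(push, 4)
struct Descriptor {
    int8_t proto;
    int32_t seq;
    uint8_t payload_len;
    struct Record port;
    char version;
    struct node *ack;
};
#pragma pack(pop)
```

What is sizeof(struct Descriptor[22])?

1056

Record: 0..4  uid  (4B, 4-aligned); 4..8  refcount  (4B, 4-aligned); 8..10  lock  (2B, 2-aligned); 10..16  -- padding (6B); 16..24  cpu  (8B, 8-aligned); sizeof = 24, alignof = 8
0..1  proto  (1B, 1-aligned)
1..4  -- padding (3B)
4..8  seq  (4B, 4-aligned)
8..9  payload_len  (1B, 1-aligned)
9..12  -- padding (3B)
12..36  port  (24B, 4-aligned)
36..37  version  (1B, 1-aligned)
37..40  -- padding (3B)
40..48  ack  (8B, 4-aligned)
sizeof = 48, alignof = 4
array of 22: 22 × 48 = 1056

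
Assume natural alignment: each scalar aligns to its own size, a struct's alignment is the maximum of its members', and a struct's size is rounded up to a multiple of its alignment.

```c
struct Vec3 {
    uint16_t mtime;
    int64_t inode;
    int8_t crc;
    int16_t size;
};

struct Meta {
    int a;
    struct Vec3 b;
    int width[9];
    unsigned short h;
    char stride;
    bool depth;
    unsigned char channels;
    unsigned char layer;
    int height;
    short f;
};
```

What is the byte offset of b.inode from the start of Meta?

16

Vec3: @0: mtime [2B, align 2] → 2; +6 pad (align 8); @8: inode [8B, align 8] → 16; @16: crc [1B, align 1] → 17; +1 pad (align 2); @18: size [2B, align 2] → 20; +4 tail pad (align 8); size 24, align 8
@0: a [4B, align 4] → 4
+4 pad (align 8)
@8: b [24B, align 8] → 32
within Vec3: inode at 8
8 + 8 = 16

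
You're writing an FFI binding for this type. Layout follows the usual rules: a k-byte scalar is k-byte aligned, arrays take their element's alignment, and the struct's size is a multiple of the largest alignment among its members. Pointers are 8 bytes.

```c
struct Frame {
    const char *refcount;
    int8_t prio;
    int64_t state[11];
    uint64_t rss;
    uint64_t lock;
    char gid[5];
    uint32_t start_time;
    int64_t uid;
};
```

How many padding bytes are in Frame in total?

refcount at 0 (size 8, align 8) → ends 8
prio at 8 (size 1, align 1) → ends 9
pad 7 to align 8 for state
state at 16 (size 88, align 8) → ends 104
rss at 104 (size 8, align 8) → ends 112
lock at 112 (size 8, align 8) → ends 120
gid at 120 (size 5, align 1) → ends 125
pad 3 to align 4 for start_time
start_time at 128 (size 4, align 4) → ends 132
pad 4 to align 8 for uid
uid at 136 (size 8, align 8) → ends 144
total 144 bytes, alignment 8
data bytes 130, size 144 → padding 14

14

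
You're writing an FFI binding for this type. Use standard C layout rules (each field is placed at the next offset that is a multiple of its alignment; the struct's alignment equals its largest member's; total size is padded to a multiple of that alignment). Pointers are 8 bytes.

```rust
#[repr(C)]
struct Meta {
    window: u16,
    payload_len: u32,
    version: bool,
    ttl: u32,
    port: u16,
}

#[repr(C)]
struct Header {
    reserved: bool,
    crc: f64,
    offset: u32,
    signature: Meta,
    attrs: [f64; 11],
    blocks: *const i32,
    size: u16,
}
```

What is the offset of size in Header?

136

Meta: window at 0 (size 2, align 2) → ends 2; pad 2 to align 4 for payload_len; payload_len at 4 (size 4, align 4) → ends 8; version at 8 (size 1, align 1) → ends 9; pad 3 to align 4 for ttl; ttl at 12 (size 4, align 4) → ends 16; port at 16 (size 2, align 2) → ends 18; tail pad 2 to reach multiple of 4; total 20 bytes, alignment 4
reserved at 0 (size 1, align 1) → ends 1
pad 7 to align 8 for crc
crc at 8 (size 8, align 8) → ends 16
offset at 16 (size 4, align 4) → ends 20
signature at 20 (size 20, align 4) → ends 40
attrs at 40 (size 88, align 8) → ends 128
blocks at 128 (size 8, align 8) → ends 136
size at 136 (size 2, align 2) → ends 138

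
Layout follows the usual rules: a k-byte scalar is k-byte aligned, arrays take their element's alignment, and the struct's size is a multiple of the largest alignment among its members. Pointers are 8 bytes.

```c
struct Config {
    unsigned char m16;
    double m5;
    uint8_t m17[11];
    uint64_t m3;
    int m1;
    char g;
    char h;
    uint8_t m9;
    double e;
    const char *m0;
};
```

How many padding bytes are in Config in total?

0..1  m16  (1B, 1-aligned)
1..8  -- padding (7B)
8..16  m5  (8B, 8-aligned)
16..27  m17  (11B, 1-aligned)
27..32  -- padding (5B)
32..40  m3  (8B, 8-aligned)
40..44  m1  (4B, 4-aligned)
44..45  g  (1B, 1-aligned)
45..46  h  (1B, 1-aligned)
46..47  m9  (1B, 1-aligned)
47..48  -- padding (1B)
48..56  e  (8B, 8-aligned)
56..64  m0  (8B, 8-aligned)
sizeof = 64, alignof = 8
data bytes 51, size 64 → padding 13

13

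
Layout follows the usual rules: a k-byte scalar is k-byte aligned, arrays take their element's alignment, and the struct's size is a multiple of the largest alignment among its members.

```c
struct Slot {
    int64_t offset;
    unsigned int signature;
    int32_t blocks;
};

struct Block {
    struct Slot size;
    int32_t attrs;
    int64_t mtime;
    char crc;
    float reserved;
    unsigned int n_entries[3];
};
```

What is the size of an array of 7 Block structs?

392

Slot: 0..8  offset  (8B, 8-aligned); 8..12  signature  (4B, 4-aligned); 12..16  blocks  (4B, 4-aligned); sizeof = 16, alignof = 8
0..16  size  (16B, 8-aligned)
16..20  attrs  (4B, 4-aligned)
20..24  -- padding (4B)
24..32  mtime  (8B, 8-aligned)
32..33  crc  (1B, 1-aligned)
33..36  -- padding (3B)
36..40  reserved  (4B, 4-aligned)
40..52  n_entries  (12B, 4-aligned)
52..56  -- tail padding (4B)
sizeof = 56, alignof = 8
array of 7: 7 × 56 = 392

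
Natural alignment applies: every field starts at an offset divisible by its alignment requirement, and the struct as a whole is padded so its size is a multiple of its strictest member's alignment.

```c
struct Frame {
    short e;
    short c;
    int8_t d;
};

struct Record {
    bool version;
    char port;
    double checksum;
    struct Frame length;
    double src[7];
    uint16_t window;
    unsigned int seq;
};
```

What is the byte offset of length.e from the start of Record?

Frame: 0..2  e  (2B, 2-aligned); 2..4  c  (2B, 2-aligned); 4..5  d  (1B, 1-aligned); 5..6  -- tail padding (1B); sizeof = 6, alignof = 2
0..1  version  (1B, 1-aligned)
1..2  port  (1B, 1-aligned)
2..8  -- padding (6B)
8..16  checksum  (8B, 8-aligned)
16..22  length  (6B, 2-aligned)
within Frame: e at 0
16 + 0 = 16

16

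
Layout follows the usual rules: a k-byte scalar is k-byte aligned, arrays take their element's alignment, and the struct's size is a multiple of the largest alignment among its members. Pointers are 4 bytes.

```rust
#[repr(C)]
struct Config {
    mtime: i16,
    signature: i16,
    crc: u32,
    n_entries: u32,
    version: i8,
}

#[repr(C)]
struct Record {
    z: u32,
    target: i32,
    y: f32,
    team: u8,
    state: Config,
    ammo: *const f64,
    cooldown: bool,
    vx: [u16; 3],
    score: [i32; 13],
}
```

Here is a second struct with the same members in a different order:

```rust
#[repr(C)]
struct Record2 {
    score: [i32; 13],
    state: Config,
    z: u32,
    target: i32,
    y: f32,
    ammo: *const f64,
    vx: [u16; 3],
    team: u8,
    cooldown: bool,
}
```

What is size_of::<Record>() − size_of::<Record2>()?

4

Config: @0: mtime [2B, align 2] → 2; @2: signature [2B, align 2] → 4; @4: crc [4B, align 4] → 8; @8: n_entries [4B, align 4] → 12; @12: version [1B, align 1] → 13; +3 tail pad (align 4); size 16, align 4
@0: z [4B, align 4] → 4
@4: target [4B, align 4] → 8
@8: y [4B, align 4] → 12
@12: team [1B, align 1] → 13
+3 pad (align 4)
@16: state [16B, align 4] → 32
@32: ammo [4B, align 4] → 36
@36: cooldown [1B, align 1] → 37
+1 pad (align 2)
@38: vx [6B, align 2] → 44
@44: score [52B, align 4] → 96
size 96, align 4
— Record2 —
@0: score [52B, align 4] → 52
@52: state [16B, align 4] → 68
@68: z [4B, align 4] → 72
@72: target [4B, align 4] → 76
@76: y [4B, align 4] → 80
@80: ammo [4B, align 4] → 84
@84: vx [6B, align 2] → 90
@90: team [1B, align 1] → 91
@91: cooldown [1B, align 1] → 92
size 92, align 4
96 − 92 = 4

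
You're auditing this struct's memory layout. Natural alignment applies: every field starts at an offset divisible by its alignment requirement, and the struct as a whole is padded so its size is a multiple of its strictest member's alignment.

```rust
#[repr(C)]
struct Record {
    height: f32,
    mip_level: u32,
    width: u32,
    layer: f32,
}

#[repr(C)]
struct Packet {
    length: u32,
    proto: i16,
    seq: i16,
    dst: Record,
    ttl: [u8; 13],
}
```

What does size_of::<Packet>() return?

Record: @0: height [4B, align 4] → 4; @4: mip_level [4B, align 4] → 8; @8: width [4B, align 4] → 12; @12: layer [4B, align 4] → 16; size 16, align 4
@0: length [4B, align 4] → 4
@4: proto [2B, align 2] → 6
@6: seq [2B, align 2] → 8
@8: dst [16B, align 4] → 24
@24: ttl [13B, align 1] → 37
+3 tail pad (align 4)
size 40, align 4

40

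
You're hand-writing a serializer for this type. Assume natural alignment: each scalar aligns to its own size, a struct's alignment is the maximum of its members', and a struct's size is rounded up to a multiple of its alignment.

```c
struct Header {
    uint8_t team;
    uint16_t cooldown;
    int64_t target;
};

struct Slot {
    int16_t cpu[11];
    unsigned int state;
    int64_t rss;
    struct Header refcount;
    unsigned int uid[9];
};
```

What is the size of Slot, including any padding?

96

Header: 0..1  team  (1B, 1-aligned); 1..2  -- padding (1B); 2..4  cooldown  (2B, 2-aligned); 4..8  -- padding (4B); 8..16  target  (8B, 8-aligned); sizeof = 16, alignof = 8
0..22  cpu  (22B, 2-aligned)
22..24  -- padding (2B)
24..28  state  (4B, 4-aligned)
28..32  -- padding (4B)
32..40  rss  (8B, 8-aligned)
40..56  refcount  (16B, 8-aligned)
56..92  uid  (36B, 4-aligned)
92..96  -- tail padding (4B)
sizeof = 96, alignof = 8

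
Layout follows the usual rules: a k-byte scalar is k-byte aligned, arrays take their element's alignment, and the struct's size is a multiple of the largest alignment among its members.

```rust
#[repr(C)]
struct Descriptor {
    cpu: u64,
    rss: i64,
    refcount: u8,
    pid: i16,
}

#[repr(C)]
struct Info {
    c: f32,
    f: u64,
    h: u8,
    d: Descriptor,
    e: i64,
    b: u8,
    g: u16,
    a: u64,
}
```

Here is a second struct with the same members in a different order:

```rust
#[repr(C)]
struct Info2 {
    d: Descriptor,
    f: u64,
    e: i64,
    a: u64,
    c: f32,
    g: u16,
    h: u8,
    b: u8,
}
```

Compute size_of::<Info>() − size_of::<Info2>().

16

Descriptor: cpu at 0 (size 8, align 8) → ends 8; rss at 8 (size 8, align 8) → ends 16; refcount at 16 (size 1, align 1) → ends 17; pad 1 to align 2 for pid; pid at 18 (size 2, align 2) → ends 20; tail pad 4 to reach multiple of 8; total 24 bytes, alignment 8
c at 0 (size 4, align 4) → ends 4
pad 4 to align 8 for f
f at 8 (size 8, align 8) → ends 16
h at 16 (size 1, align 1) → ends 17
pad 7 to align 8 for d
d at 24 (size 24, align 8) → ends 48
e at 48 (size 8, align 8) → ends 56
b at 56 (size 1, align 1) → ends 57
pad 1 to align 2 for g
g at 58 (size 2, align 2) → ends 60
pad 4 to align 8 for a
a at 64 (size 8, align 8) → ends 72
total 72 bytes, alignment 8
— Info2 —
d at 0 (size 24, align 8) → ends 24
f at 24 (size 8, align 8) → ends 32
e at 32 (size 8, align 8) → ends 40
a at 40 (size 8, align 8) → ends 48
c at 48 (size 4, align 4) → ends 52
g at 52 (size 2, align 2) → ends 54
h at 54 (size 1, align 1) → ends 55
b at 55 (size 1, align 1) → ends 56
total 56 bytes, alignment 8
72 − 56 = 16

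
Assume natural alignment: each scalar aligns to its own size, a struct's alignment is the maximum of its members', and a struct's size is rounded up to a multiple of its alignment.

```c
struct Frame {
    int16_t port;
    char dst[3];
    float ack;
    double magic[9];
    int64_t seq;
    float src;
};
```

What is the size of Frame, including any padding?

104

0..2  port  (2B, 2-aligned)
2..5  dst  (3B, 1-aligned)
5..8  -- padding (3B)
8..12  ack  (4B, 4-aligned)
12..16  -- padding (4B)
16..88  magic  (72B, 8-aligned)
88..96  seq  (8B, 8-aligned)
96..100  src  (4B, 4-aligned)
100..104  -- tail padding (4B)
sizeof = 104, alignof = 8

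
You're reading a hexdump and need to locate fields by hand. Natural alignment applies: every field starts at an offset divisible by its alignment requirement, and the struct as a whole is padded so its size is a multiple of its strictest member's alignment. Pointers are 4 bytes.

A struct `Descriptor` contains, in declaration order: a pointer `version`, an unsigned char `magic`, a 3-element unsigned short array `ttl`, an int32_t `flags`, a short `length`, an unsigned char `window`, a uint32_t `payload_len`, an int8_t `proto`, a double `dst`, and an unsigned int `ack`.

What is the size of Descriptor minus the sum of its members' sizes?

version at 0 (size 4, align 4) → ends 4
magic at 4 (size 1, align 1) → ends 5
pad 1 to align 2 for ttl
ttl at 6 (size 6, align 2) → ends 12
flags at 12 (size 4, align 4) → ends 16
length at 16 (size 2, align 2) → ends 18
window at 18 (size 1, align 1) → ends 19
pad 1 to align 4 for payload_len
payload_len at 20 (size 4, align 4) → ends 24
proto at 24 (size 1, align 1) → ends 25
pad 7 to align 8 for dst
dst at 32 (size 8, align 8) → ends 40
ack at 40 (size 4, align 4) → ends 44
tail pad 4 to reach multiple of 8
total 48 bytes, alignment 8
data bytes 35, size 48 → padding 13

13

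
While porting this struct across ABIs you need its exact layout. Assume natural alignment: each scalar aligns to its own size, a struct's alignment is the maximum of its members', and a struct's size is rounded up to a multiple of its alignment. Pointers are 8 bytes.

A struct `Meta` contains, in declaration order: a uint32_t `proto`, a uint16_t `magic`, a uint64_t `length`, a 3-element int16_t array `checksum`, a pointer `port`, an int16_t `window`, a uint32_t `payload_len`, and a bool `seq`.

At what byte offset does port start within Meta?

24

0..4  proto  (4B, 4-aligned)
4..6  magic  (2B, 2-aligned)
6..8  -- padding (2B)
8..16  length  (8B, 8-aligned)
16..22  checksum  (6B, 2-aligned)
22..24  -- padding (2B)
24..32  port  (8B, 8-aligned)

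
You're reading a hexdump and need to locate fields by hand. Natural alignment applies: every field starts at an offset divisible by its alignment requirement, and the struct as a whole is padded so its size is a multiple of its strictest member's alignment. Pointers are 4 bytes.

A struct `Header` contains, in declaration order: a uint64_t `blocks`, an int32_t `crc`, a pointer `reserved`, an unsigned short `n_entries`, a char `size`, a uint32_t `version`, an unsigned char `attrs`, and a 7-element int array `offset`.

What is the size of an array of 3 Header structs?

168

@0: blocks [8B, align 8] → 8
@8: crc [4B, align 4] → 12
@12: reserved [4B, align 4] → 16
@16: n_entries [2B, align 2] → 18
@18: size [1B, align 1] → 19
+1 pad (align 4)
@20: version [4B, align 4] → 24
@24: attrs [1B, align 1] → 25
+3 pad (align 4)
@28: offset [28B, align 4] → 56
size 56, align 8
array of 3: 3 × 56 = 168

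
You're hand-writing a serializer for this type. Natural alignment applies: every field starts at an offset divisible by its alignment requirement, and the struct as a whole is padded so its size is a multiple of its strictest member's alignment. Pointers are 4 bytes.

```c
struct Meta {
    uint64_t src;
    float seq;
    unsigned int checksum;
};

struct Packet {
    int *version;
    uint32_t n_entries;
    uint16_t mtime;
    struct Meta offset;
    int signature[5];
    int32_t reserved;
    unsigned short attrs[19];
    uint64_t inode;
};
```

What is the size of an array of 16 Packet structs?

Meta: src at 0 (size 8, align 8) → ends 8; seq at 8 (size 4, align 4) → ends 12; checksum at 12 (size 4, align 4) → ends 16; total 16 bytes, alignment 8
version at 0 (size 4, align 4) → ends 4
n_entries at 4 (size 4, align 4) → ends 8
mtime at 8 (size 2, align 2) → ends 10
pad 6 to align 8 for offset
offset at 16 (size 16, align 8) → ends 32
signature at 32 (size 20, align 4) → ends 52
reserved at 52 (size 4, align 4) → ends 56
attrs at 56 (size 38, align 2) → ends 94
pad 2 to align 8 for inode
inode at 96 (size 8, align 8) → ends 104
total 104 bytes, alignment 8
array of 16: 16 × 104 = 1664

1664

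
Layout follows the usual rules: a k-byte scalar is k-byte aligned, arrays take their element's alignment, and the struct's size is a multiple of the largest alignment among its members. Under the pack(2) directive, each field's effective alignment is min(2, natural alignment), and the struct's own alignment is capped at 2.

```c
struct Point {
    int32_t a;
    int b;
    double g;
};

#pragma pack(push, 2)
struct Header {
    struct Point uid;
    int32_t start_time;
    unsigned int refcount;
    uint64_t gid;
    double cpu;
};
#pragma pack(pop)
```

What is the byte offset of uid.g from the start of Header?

8

Point: a at 0 (size 4, align 4) → ends 4; b at 4 (size 4, align 4) → ends 8; g at 8 (size 8, align 8) → ends 16; total 16 bytes, alignment 8
uid at 0 (size 16, align 2) → ends 16
within Point: g at 8
0 + 8 = 8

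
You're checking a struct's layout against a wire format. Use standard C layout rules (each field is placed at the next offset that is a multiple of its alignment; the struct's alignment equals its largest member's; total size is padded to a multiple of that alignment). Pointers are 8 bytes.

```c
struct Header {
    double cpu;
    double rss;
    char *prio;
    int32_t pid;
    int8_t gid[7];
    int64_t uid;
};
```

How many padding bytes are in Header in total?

0..8  cpu  (8B, 8-aligned)
8..16  rss  (8B, 8-aligned)
16..24  prio  (8B, 8-aligned)
24..28  pid  (4B, 4-aligned)
28..35  gid  (7B, 1-aligned)
35..40  -- padding (5B)
40..48  uid  (8B, 8-aligned)
sizeof = 48, alignof = 8
data bytes 43, size 48 → padding 5

5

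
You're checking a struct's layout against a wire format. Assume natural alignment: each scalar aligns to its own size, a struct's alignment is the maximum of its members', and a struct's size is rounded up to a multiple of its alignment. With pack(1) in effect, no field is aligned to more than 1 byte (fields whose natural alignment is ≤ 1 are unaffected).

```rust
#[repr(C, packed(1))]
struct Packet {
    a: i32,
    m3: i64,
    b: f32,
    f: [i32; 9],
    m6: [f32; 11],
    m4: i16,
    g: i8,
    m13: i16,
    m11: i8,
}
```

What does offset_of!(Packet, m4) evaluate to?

@0: a [4B, align 1] → 4
@4: m3 [8B, align 1] → 12
@12: b [4B, align 1] → 16
@16: f [36B, align 1] → 52
@52: m6 [44B, align 1] → 96
@96: m4 [2B, align 1] → 98

96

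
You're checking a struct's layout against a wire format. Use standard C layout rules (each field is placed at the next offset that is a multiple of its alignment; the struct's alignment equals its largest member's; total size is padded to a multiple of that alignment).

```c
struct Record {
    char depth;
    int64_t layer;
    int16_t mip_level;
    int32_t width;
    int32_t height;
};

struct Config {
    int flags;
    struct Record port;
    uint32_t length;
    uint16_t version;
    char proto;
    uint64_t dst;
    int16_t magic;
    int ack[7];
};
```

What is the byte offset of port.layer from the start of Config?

Record: depth at 0 (size 1, align 1) → ends 1; pad 7 to align 8 for layer; layer at 8 (size 8, align 8) → ends 16; mip_level at 16 (size 2, align 2) → ends 18; pad 2 to align 4 for width; width at 20 (size 4, align 4) → ends 24; height at 24 (size 4, align 4) → ends 28; tail pad 4 to reach multiple of 8; total 32 bytes, alignment 8
flags at 0 (size 4, align 4) → ends 4
pad 4 to align 8 for port
port at 8 (size 32, align 8) → ends 40
within Record: layer at 8
8 + 8 = 16

16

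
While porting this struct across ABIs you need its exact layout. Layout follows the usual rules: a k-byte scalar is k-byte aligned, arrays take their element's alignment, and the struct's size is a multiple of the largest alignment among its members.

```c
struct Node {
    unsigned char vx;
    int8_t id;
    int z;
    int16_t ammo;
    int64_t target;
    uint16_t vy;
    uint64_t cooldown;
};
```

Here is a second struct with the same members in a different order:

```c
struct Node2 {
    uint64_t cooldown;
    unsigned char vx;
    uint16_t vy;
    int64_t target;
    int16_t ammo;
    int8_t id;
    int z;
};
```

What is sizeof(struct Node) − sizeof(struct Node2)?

0..1  vx  (1B, 1-aligned)
1..2  id  (1B, 1-aligned)
2..4  -- padding (2B)
4..8  z  (4B, 4-aligned)
8..10  ammo  (2B, 2-aligned)
10..16  -- padding (6B)
16..24  target  (8B, 8-aligned)
24..26  vy  (2B, 2-aligned)
26..32  -- padding (6B)
32..40  cooldown  (8B, 8-aligned)
sizeof = 40, alignof = 8
— Node2 —
0..8  cooldown  (8B, 8-aligned)
8..9  vx  (1B, 1-aligned)
9..10  -- padding (1B)
10..12  vy  (2B, 2-aligned)
12..16  -- padding (4B)
16..24  target  (8B, 8-aligned)
24..26  ammo  (2B, 2-aligned)
26..27  id  (1B, 1-aligned)
27..28  -- padding (1B)
28..32  z  (4B, 4-aligned)
sizeof = 32, alignof = 8
40 − 32 = 8

8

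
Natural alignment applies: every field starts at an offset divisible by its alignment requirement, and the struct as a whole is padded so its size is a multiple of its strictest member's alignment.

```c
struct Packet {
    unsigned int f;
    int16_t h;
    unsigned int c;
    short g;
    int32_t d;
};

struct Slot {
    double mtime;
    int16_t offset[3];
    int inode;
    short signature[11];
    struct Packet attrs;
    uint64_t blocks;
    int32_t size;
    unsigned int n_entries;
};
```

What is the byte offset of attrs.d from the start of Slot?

Packet: f at 0 (size 4, align 4) → ends 4; h at 4 (size 2, align 2) → ends 6; pad 2 to align 4 for c; c at 8 (size 4, align 4) → ends 12; g at 12 (size 2, align 2) → ends 14; pad 2 to align 4 for d; d at 16 (size 4, align 4) → ends 20; total 20 bytes, alignment 4
mtime at 0 (size 8, align 8) → ends 8
offset at 8 (size 6, align 2) → ends 14
pad 2 to align 4 for inode
inode at 16 (size 4, align 4) → ends 20
signature at 20 (size 22, align 2) → ends 42
pad 2 to align 4 for attrs
attrs at 44 (size 20, align 4) → ends 64
within Packet: d at 16
44 + 16 = 60

60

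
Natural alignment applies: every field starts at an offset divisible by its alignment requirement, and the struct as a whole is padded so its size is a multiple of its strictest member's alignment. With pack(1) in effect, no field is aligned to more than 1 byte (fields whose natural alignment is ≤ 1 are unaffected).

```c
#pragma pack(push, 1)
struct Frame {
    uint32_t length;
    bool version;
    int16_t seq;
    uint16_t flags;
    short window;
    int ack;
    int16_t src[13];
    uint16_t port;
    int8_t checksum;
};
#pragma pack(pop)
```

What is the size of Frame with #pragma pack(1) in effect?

44

@0: length [4B, align 1] → 4
@4: version [1B, align 1] → 5
@5: seq [2B, align 1] → 7
@7: flags [2B, align 1] → 9
@9: window [2B, align 1] → 11
@11: ack [4B, align 1] → 15
@15: src [26B, align 1] → 41
@41: port [2B, align 1] → 43
@43: checksum [1B, align 1] → 44
size 44, align 1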